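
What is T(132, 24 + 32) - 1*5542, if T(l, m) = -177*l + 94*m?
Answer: -23642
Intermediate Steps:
T(132, 24 + 32) - 1*5542 = (-177*132 + 94*(24 + 32)) - 1*5542 = (-23364 + 94*56) - 5542 = (-23364 + 5264) - 5542 = -18100 - 5542 = -23642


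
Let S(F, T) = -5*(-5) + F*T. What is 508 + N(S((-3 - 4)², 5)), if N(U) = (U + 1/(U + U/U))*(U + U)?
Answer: 39650008/271 ≈ 1.4631e+5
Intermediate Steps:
S(F, T) = 25 + F*T
N(U) = 2*U*(U + 1/(1 + U)) (N(U) = (U + 1/(U + 1))*(2*U) = (U + 1/(1 + U))*(2*U) = 2*U*(U + 1/(1 + U)))
508 + N(S((-3 - 4)², 5)) = 508 + 2*(25 + (-3 - 4)²*5)*(1 + (25 + (-3 - 4)²*5) + (25 + (-3 - 4)²*5)²)/(1 + (25 + (-3 - 4)²*5)) = 508 + 2*(25 + (-7)²*5)*(1 + (25 + (-7)²*5) + (25 + (-7)²*5)²)/(1 + (25 + (-7)²*5)) = 508 + 2*(25 + 49*5)*(1 + (25 + 49*5) + (25 + 49*5)²)/(1 + (25 + 49*5)) = 508 + 2*(25 + 245)*(1 + (25 + 245) + (25 + 245)²)/(1 + (25 + 245)) = 508 + 2*270*(1 + 270 + 270²)/(1 + 270) = 508 + 2*270*(1 + 270 + 72900)/271 = 508 + 2*270*(1/271)*73171 = 508 + 39512340/271 = 39650008/271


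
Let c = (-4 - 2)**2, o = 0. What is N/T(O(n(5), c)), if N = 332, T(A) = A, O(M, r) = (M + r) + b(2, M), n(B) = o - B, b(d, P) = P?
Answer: 166/13 ≈ 12.769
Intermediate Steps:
c = 36 (c = (-6)**2 = 36)
n(B) = -B (n(B) = 0 - B = -B)
O(M, r) = r + 2*M (O(M, r) = (M + r) + M = r + 2*M)
N/T(O(n(5), c)) = 332/(36 + 2*(-1*5)) = 332/(36 + 2*(-5)) = 332/(36 - 10) = 332/26 = 332*(1/26) = 166/13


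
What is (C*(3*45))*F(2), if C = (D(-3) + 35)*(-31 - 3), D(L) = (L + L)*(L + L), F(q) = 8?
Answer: -2607120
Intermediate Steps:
D(L) = 4*L**2 (D(L) = (2*L)*(2*L) = 4*L**2)
C = -2414 (C = (4*(-3)**2 + 35)*(-31 - 3) = (4*9 + 35)*(-34) = (36 + 35)*(-34) = 71*(-34) = -2414)
(C*(3*45))*F(2) = -7242*45*8 = -2414*135*8 = -325890*8 = -2607120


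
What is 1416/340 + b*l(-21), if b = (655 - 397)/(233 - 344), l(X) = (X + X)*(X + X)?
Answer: -12881742/3145 ≈ -4095.9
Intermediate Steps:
l(X) = 4*X**2 (l(X) = (2*X)*(2*X) = 4*X**2)
b = -86/37 (b = 258/(-111) = 258*(-1/111) = -86/37 ≈ -2.3243)
1416/340 + b*l(-21) = 1416/340 - 344*(-21)**2/37 = 1416*(1/340) - 344*441/37 = 354/85 - 86/37*1764 = 354/85 - 151704/37 = -12881742/3145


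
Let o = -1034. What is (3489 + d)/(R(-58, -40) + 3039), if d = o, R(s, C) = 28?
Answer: 2455/3067 ≈ 0.80046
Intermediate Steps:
d = -1034
(3489 + d)/(R(-58, -40) + 3039) = (3489 - 1034)/(28 + 3039) = 2455/3067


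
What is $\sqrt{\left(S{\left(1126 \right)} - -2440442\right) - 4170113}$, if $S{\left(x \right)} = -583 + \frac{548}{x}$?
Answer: $\frac{2 i \sqrt{137109181466}}{563} \approx 1315.4 i$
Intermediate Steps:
$\sqrt{\left(S{\left(1126 \right)} - -2440442\right) - 4170113} = \sqrt{\left(\left(-583 + \frac{548}{1126}\right) - -2440442\right) - 4170113} = \sqrt{\left(\left(-583 + 548 \cdot \frac{1}{1126}\right) + 2440442\right) - 4170113} = \sqrt{\left(\left(-583 + \frac{274}{563}\right) + 2440442\right) - 4170113} = \sqrt{\left(- \frac{327955}{563} + 2440442\right) - 4170113} = \sqrt{\frac{1373640891}{563} - 4170113} = \sqrt{- \frac{974132728}{563}} = \frac{2 i \sqrt{137109181466}}{563}$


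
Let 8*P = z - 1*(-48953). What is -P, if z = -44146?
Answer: -4807/8 ≈ -600.88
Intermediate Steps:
P = 4807/8 (P = (-44146 - 1*(-48953))/8 = (-44146 + 48953)/8 = (⅛)*4807 = 4807/8 ≈ 600.88)
-P = -1*4807/8 = -4807/8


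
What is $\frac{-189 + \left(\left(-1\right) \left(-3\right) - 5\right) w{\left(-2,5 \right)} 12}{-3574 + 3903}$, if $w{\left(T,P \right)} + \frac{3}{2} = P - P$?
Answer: $- \frac{153}{329} \approx -0.46505$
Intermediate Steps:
$w{\left(T,P \right)} = - \frac{3}{2}$ ($w{\left(T,P \right)} = - \frac{3}{2} + \left(P - P\right) = - \frac{3}{2} + 0 = - \frac{3}{2}$)
$\frac{-189 + \left(\left(-1\right) \left(-3\right) - 5\right) w{\left(-2,5 \right)} 12}{-3574 + 3903} = \frac{-189 + \left(\left(-1\right) \left(-3\right) - 5\right) \left(- \frac{3}{2}\right) 12}{-3574 + 3903} = \frac{-189 + \left(3 - 5\right) \left(- \frac{3}{2}\right) 12}{329} = \left(-189 + \left(-2\right) \left(- \frac{3}{2}\right) 12\right) \frac{1}{329} = \left(-189 + 3 \cdot 12\right) \frac{1}{329} = \left(-189 + 36\right) \frac{1}{329} = \left(-153\right) \frac{1}{329} = - \frac{153}{329}$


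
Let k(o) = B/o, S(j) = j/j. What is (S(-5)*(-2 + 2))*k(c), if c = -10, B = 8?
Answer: 0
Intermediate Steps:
S(j) = 1
k(o) = 8/o
(S(-5)*(-2 + 2))*k(c) = (1*(-2 + 2))*(8/(-10)) = (1*0)*(8*(-⅒)) = 0*(-⅘) = 0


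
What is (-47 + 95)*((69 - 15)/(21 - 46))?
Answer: -2592/25 ≈ -103.68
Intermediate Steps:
(-47 + 95)*((69 - 15)/(21 - 46)) = 48*(54/(-25)) = 48*(54*(-1/25)) = 48*(-54/25) = -2592/25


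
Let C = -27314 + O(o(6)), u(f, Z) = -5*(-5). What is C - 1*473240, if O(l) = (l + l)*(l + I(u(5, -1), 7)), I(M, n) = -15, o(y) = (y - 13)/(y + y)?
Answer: -36038579/72 ≈ -5.0054e+5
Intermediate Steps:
o(y) = (-13 + y)/(2*y) (o(y) = (-13 + y)/((2*y)) = (-13 + y)*(1/(2*y)) = (-13 + y)/(2*y))
u(f, Z) = 25
O(l) = 2*l*(-15 + l) (O(l) = (l + l)*(l - 15) = (2*l)*(-15 + l) = 2*l*(-15 + l))
C = -1965299/72 (C = -27314 + 2*((½)*(-13 + 6)/6)*(-15 + (½)*(-13 + 6)/6) = -27314 + 2*((½)*(⅙)*(-7))*(-15 + (½)*(⅙)*(-7)) = -27314 + 2*(-7/12)*(-15 - 7/12) = -27314 + 2*(-7/12)*(-187/12) = -27314 + 1309/72 = -1965299/72 ≈ -27296.)
C - 1*473240 = -1965299/72 - 1*473240 = -1965299/72 - 473240 = -36038579/72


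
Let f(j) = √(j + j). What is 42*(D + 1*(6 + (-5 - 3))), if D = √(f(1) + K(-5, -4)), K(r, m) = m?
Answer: -84 + 42*I*√(4 - √2) ≈ -84.0 + 67.538*I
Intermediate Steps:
f(j) = √2*√j (f(j) = √(2*j) = √2*√j)
D = √(-4 + √2) (D = √(√2*√1 - 4) = √(√2*1 - 4) = √(√2 - 4) = √(-4 + √2) ≈ 1.608*I)
42*(D + 1*(6 + (-5 - 3))) = 42*(√(-4 + √2) + 1*(6 + (-5 - 3))) = 42*(√(-4 + √2) + 1*(6 - 8)) = 42*(√(-4 + √2) + 1*(-2)) = 42*(√(-4 + √2) - 2) = 42*(-2 + √(-4 + √2)) = -84 + 42*√(-4 + √2)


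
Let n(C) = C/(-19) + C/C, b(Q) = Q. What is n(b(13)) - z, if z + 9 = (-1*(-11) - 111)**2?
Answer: -189823/19 ≈ -9990.7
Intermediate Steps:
n(C) = 1 - C/19 (n(C) = C*(-1/19) + 1 = -C/19 + 1 = 1 - C/19)
z = 9991 (z = -9 + (-1*(-11) - 111)**2 = -9 + (11 - 111)**2 = -9 + (-100)**2 = -9 + 10000 = 9991)
n(b(13)) - z = (1 - 1/19*13) - 1*9991 = (1 - 13/19) - 9991 = 6/19 - 9991 = -189823/19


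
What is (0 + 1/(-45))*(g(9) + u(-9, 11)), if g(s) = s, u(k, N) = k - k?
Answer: -⅕ ≈ -0.20000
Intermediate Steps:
u(k, N) = 0
(0 + 1/(-45))*(g(9) + u(-9, 11)) = (0 + 1/(-45))*(9 + 0) = (0 - 1/45)*9 = -1/45*9 = -⅕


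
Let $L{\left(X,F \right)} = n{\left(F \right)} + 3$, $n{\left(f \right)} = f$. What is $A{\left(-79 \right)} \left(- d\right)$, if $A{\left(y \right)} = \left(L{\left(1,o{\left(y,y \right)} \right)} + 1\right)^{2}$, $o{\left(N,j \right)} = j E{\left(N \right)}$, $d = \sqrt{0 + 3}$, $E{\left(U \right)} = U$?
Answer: $- 39000025 \sqrt{3} \approx -6.755 \cdot 10^{7}$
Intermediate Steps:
$d = \sqrt{3} \approx 1.732$
$o{\left(N,j \right)} = N j$ ($o{\left(N,j \right)} = j N = N j$)
$L{\left(X,F \right)} = 3 + F$ ($L{\left(X,F \right)} = F + 3 = 3 + F$)
$A{\left(y \right)} = \left(4 + y^{2}\right)^{2}$ ($A{\left(y \right)} = \left(\left(3 + y y\right) + 1\right)^{2} = \left(\left(3 + y^{2}\right) + 1\right)^{2} = \left(4 + y^{2}\right)^{2}$)
$A{\left(-79 \right)} \left(- d\right) = \left(4 + \left(-79\right)^{2}\right)^{2} \left(- \sqrt{3}\right) = \left(4 + 6241\right)^{2} \left(- \sqrt{3}\right) = 6245^{2} \left(- \sqrt{3}\right) = 39000025 \left(- \sqrt{3}\right) = - 39000025 \sqrt{3}$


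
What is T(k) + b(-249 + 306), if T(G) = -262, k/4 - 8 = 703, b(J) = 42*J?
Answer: 2132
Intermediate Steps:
k = 2844 (k = 32 + 4*703 = 32 + 2812 = 2844)
T(k) + b(-249 + 306) = -262 + 42*(-249 + 306) = -262 + 42*57 = -262 + 2394 = 2132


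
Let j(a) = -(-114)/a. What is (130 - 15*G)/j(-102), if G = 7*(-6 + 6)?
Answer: -2210/19 ≈ -116.32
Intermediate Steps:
G = 0 (G = 7*0 = 0)
j(a) = 114/a
(130 - 15*G)/j(-102) = (130 - 15*0)/((114/(-102))) = (130 + 0)/((114*(-1/102))) = 130/(-19/17) = 130*(-17/19) = -2210/19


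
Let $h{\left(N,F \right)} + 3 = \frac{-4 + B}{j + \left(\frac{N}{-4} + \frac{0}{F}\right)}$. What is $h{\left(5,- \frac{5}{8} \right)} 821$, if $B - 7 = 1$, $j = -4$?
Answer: $- \frac{64859}{21} \approx -3088.5$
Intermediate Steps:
$B = 8$ ($B = 7 + 1 = 8$)
$h{\left(N,F \right)} = -3 + \frac{4}{-4 - \frac{N}{4}}$ ($h{\left(N,F \right)} = -3 + \frac{-4 + 8}{-4 + \left(\frac{N}{-4} + \frac{0}{F}\right)} = -3 + \frac{4}{-4 + \left(N \left(- \frac{1}{4}\right) + 0\right)} = -3 + \frac{4}{-4 + \left(- \frac{N}{4} + 0\right)} = -3 + \frac{4}{-4 - \frac{N}{4}}$)
$h{\left(5,- \frac{5}{8} \right)} 821 = \frac{-64 - 15}{16 + 5} \cdot 821 = \frac{-64 - 15}{21} \cdot 821 = \frac{1}{21} \left(-79\right) 821 = \left(- \frac{79}{21}\right) 821 = - \frac{64859}{21}$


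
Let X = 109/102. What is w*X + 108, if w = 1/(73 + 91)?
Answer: 1806733/16728 ≈ 108.01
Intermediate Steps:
w = 1/164 ≈ 0.0060976
X = 109/102 (X = 109*(1/102) = 109/102 ≈ 1.0686)
w*X + 108 = (1/164)*(109/102) + 108 = 109/16728 + 108 = 1806733/16728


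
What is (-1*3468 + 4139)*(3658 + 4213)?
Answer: 5281441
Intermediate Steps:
(-1*3468 + 4139)*(3658 + 4213) = (-3468 + 4139)*7871 = 671*7871 = 5281441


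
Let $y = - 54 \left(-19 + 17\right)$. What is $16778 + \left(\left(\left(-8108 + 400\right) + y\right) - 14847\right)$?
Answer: $-5669$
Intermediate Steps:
$y = 108$ ($y = \left(-54\right) \left(-2\right) = 108$)
$16778 + \left(\left(\left(-8108 + 400\right) + y\right) - 14847\right) = 16778 + \left(\left(\left(-8108 + 400\right) + 108\right) - 14847\right) = 16778 + \left(\left(-7708 + 108\right) - 14847\right) = 16778 - 22447 = -5669$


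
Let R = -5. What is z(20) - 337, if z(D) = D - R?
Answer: -312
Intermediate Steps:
z(D) = 5 + D (z(D) = D - 1*(-5) = D + 5 = 5 + D)
z(20) - 337 = (5 + 20) - 337 = 25 - 337 = -312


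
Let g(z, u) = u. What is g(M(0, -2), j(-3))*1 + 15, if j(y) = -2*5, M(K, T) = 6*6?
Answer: 5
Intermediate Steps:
M(K, T) = 36
j(y) = -10
g(M(0, -2), j(-3))*1 + 15 = -10*1 + 15 = -10 + 15 = 5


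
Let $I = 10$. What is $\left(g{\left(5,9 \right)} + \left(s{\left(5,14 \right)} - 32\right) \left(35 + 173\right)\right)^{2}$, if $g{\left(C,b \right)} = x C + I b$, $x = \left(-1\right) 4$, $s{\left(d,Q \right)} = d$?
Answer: $30758116$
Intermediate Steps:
$x = -4$
$g{\left(C,b \right)} = - 4 C + 10 b$
$\left(g{\left(5,9 \right)} + \left(s{\left(5,14 \right)} - 32\right) \left(35 + 173\right)\right)^{2} = \left(\left(\left(-4\right) 5 + 10 \cdot 9\right) + \left(5 - 32\right) \left(35 + 173\right)\right)^{2} = \left(\left(-20 + 90\right) - 5616\right)^{2} = \left(70 - 5616\right)^{2} = \left(-5546\right)^{2} = 30758116$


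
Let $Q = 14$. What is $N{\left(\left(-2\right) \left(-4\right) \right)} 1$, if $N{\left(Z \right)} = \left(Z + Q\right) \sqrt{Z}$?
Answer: $44 \sqrt{2} \approx 62.225$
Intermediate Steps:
$N{\left(Z \right)} = \sqrt{Z} \left(14 + Z\right)$ ($N{\left(Z \right)} = \left(Z + 14\right) \sqrt{Z} = \left(14 + Z\right) \sqrt{Z} = \sqrt{Z} \left(14 + Z\right)$)
$N{\left(\left(-2\right) \left(-4\right) \right)} 1 = \sqrt{\left(-2\right) \left(-4\right)} \left(14 - -8\right) 1 = \sqrt{8} \left(14 + 8\right) 1 = 2 \sqrt{2} \cdot 22 \cdot 1 = 44 \sqrt{2} \cdot 1 = 44 \sqrt{2}$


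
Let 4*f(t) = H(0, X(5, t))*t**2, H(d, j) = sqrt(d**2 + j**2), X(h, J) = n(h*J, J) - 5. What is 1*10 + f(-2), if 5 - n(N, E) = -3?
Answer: 13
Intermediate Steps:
n(N, E) = 8 (n(N, E) = 5 - 1*(-3) = 5 + 3 = 8)
X(h, J) = 3 (X(h, J) = 8 - 5 = 3)
f(t) = 3*t**2/4 (f(t) = (sqrt(0**2 + 3**2)*t**2)/4 = (sqrt(0 + 9)*t**2)/4 = (sqrt(9)*t**2)/4 = (3*t**2)/4 = 3*t**2/4)
1*10 + f(-2) = 1*10 + (3/4)*(-2)**2 = 10 + (3/4)*4 = 10 + 3 = 13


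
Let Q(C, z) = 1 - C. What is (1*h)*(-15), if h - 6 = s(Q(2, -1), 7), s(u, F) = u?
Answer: -75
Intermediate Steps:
h = 5 (h = 6 + (1 - 1*2) = 6 + (1 - 2) = 6 - 1 = 5)
(1*h)*(-15) = (1*5)*(-15) = 5*(-15) = -75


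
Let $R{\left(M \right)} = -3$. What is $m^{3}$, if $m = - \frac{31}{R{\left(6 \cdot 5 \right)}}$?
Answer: $\frac{29791}{27} \approx 1103.4$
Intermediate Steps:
$m = \frac{31}{3}$ ($m = - \frac{31}{-3} = \left(-31\right) \left(- \frac{1}{3}\right) = \frac{31}{3} \approx 10.333$)
$m^{3} = \left(\frac{31}{3}\right)^{3} = \frac{29791}{27}$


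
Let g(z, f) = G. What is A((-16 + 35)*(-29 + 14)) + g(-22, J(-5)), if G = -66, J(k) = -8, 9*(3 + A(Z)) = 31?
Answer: -590/9 ≈ -65.556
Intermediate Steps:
A(Z) = 4/9 (A(Z) = -3 + (⅑)*31 = -3 + 31/9 = 4/9)
g(z, f) = -66
A((-16 + 35)*(-29 + 14)) + g(-22, J(-5)) = 4/9 - 66 = -590/9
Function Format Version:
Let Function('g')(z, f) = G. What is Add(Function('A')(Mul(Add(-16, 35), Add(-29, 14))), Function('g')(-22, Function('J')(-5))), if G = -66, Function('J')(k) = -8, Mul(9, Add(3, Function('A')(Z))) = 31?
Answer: Rational(-590, 9) ≈ -65.556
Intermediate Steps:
Function('A')(Z) = Rational(4, 9) (Function('A')(Z) = Add(-3, Mul(Rational(1, 9), 31)) = Add(-3, Rational(31, 9)) = Rational(4, 9))
Function('g')(z, f) = -66
Add(Function('A')(Mul(Add(-16, 35), Add(-29, 14))), Function('g')(-22, Function('J')(-5))) = Add(Rational(4, 9), -66) = Rational(-590, 9)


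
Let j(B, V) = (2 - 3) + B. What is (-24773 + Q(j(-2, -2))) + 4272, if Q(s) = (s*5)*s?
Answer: -20456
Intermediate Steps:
j(B, V) = -1 + B
Q(s) = 5*s² (Q(s) = (5*s)*s = 5*s²)
(-24773 + Q(j(-2, -2))) + 4272 = (-24773 + 5*(-1 - 2)²) + 4272 = (-24773 + 5*(-3)²) + 4272 = (-24773 + 5*9) + 4272 = (-24773 + 45) + 4272 = -24728 + 4272 = -20456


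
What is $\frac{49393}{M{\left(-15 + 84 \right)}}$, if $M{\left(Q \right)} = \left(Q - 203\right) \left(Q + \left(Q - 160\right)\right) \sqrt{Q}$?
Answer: $\frac{49393 \sqrt{69}}{203412} \approx 2.017$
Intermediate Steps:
$M{\left(Q \right)} = \sqrt{Q} \left(-203 + Q\right) \left(-160 + 2 Q\right)$ ($M{\left(Q \right)} = \left(-203 + Q\right) \left(Q + \left(-160 + Q\right)\right) \sqrt{Q} = \left(-203 + Q\right) \left(-160 + 2 Q\right) \sqrt{Q} = \sqrt{Q} \left(-203 + Q\right) \left(-160 + 2 Q\right)$)
$\frac{49393}{M{\left(-15 + 84 \right)}} = \frac{49393}{2 \sqrt{-15 + 84} \left(16240 + \left(-15 + 84\right)^{2} - 283 \left(-15 + 84\right)\right)} = \frac{49393}{2 \sqrt{69} \left(16240 + 69^{2} - 19527\right)} = \frac{49393}{2 \sqrt{69} \left(16240 + 4761 - 19527\right)} = \frac{49393}{2 \sqrt{69} \cdot 1474} = \frac{49393}{2948 \sqrt{69}} = 49393 \frac{\sqrt{69}}{203412} = \frac{49393 \sqrt{69}}{203412}$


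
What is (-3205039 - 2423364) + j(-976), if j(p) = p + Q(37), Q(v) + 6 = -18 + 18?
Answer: -5629385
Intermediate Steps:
Q(v) = -6 (Q(v) = -6 + (-18 + 18) = -6 + 0 = -6)
j(p) = -6 + p (j(p) = p - 6 = -6 + p)
(-3205039 - 2423364) + j(-976) = (-3205039 - 2423364) + (-6 - 976) = -5628403 - 982 = -5629385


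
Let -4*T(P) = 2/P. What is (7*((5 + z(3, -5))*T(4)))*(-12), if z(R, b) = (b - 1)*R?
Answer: -273/2 ≈ -136.50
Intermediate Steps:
z(R, b) = R*(-1 + b) (z(R, b) = (-1 + b)*R = R*(-1 + b))
T(P) = -1/(2*P)
(7*((5 + z(3, -5))*T(4)))*(-12) = (7*((5 + 3*(-1 - 5))*(-½/4)))*(-12) = (7*((5 + 3*(-6))*(-½*¼)))*(-12) = (7*((5 - 18)*(-⅛)))*(-12) = (7*(-13*(-⅛)))*(-12) = (7*(13/8))*(-12) = (91/8)*(-12) = -273/2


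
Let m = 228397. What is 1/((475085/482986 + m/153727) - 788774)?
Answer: -10606855546/8366385684162713 ≈ -1.2678e-6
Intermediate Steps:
1/((475085/482986 + m/153727) - 788774) = 1/((475085/482986 + 228397/153727) - 788774) = 1/(26192277891/10606855546 - 788774) = 1/(-8366385684162713/10606855546) = -10606855546/8366385684162713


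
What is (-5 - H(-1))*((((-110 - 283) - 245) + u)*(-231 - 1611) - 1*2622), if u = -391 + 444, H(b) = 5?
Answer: -10749480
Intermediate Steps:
u = 53
(-5 - H(-1))*((((-110 - 283) - 245) + u)*(-231 - 1611) - 1*2622) = (-5 - 1*5)*((((-110 - 283) - 245) + 53)*(-231 - 1611) - 1*2622) = (-5 - 5)*(((-393 - 245) + 53)*(-1842) - 2622) = -10*((-638 + 53)*(-1842) - 2622) = -10*(-585*(-1842) - 2622) = -10*(1077570 - 2622) = -10*1074948 = -10749480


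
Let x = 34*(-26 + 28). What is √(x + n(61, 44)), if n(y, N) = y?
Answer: √129 ≈ 11.358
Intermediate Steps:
x = 68 (x = 34*2 = 68)
√(x + n(61, 44)) = √(68 + 61) = √129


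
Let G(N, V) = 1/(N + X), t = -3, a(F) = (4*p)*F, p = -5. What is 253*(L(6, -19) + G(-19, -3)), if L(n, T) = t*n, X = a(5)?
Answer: -542179/119 ≈ -4556.1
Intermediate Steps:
a(F) = -20*F (a(F) = (4*(-5))*F = -20*F)
X = -100 (X = -20*5 = -100)
L(n, T) = -3*n
G(N, V) = 1/(-100 + N) (G(N, V) = 1/(N - 100) = 1/(-100 + N))
253*(L(6, -19) + G(-19, -3)) = 253*(-3*6 + 1/(-100 - 19)) = 253*(-18 + 1/(-119)) = 253*(-18 - 1/119) = 253*(-2143/119) = -542179/119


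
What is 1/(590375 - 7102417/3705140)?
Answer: 3705140/2187414925083 ≈ 1.6938e-6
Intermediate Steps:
1/(590375 - 7102417/3705140) = 1/(2187414925083/3705140) = 3705140/2187414925083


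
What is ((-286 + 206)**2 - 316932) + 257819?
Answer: -52713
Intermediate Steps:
((-286 + 206)**2 - 316932) + 257819 = ((-80)**2 - 316932) + 257819 = (6400 - 316932) + 257819 = -310532 + 257819 = -52713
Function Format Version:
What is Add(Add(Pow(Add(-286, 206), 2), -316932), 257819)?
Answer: -52713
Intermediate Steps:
Add(Add(Pow(Add(-286, 206), 2), -316932), 257819) = Add(Add(Pow(-80, 2), -316932), 257819) = Add(Add(6400, -316932), 257819) = Add(-310532, 257819) = -52713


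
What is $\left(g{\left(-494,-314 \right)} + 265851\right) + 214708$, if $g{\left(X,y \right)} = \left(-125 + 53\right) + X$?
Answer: $479993$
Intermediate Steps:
$g{\left(X,y \right)} = -72 + X$
$\left(g{\left(-494,-314 \right)} + 265851\right) + 214708 = \left(\left(-72 - 494\right) + 265851\right) + 214708 = \left(-566 + 265851\right) + 214708 = 265285 + 214708 = 479993$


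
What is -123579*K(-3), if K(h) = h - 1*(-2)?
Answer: 123579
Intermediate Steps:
K(h) = 2 + h (K(h) = h + 2 = 2 + h)
-123579*K(-3) = -123579*(2 - 3) = -123579*(-1) = 123579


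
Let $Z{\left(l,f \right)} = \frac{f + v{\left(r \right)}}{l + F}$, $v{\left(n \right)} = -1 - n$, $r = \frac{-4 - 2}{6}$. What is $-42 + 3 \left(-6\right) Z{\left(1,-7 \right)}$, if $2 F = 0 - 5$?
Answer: $-126$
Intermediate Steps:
$r = -1$ ($r = \left(-4 - 2\right) \frac{1}{6} = \left(-6\right) \frac{1}{6} = -1$)
$F = - \frac{5}{2}$ ($F = \frac{0 - 5}{2} = \frac{1}{2} \left(-5\right) = - \frac{5}{2} \approx -2.5$)
$Z{\left(l,f \right)} = \frac{f}{- \frac{5}{2} + l}$ ($Z{\left(l,f \right)} = \frac{f - 0}{l - \frac{5}{2}} = \frac{f + \left(-1 + 1\right)}{- \frac{5}{2} + l} = \frac{f + 0}{- \frac{5}{2} + l} = \frac{f}{- \frac{5}{2} + l}$)
$-42 + 3 \left(-6\right) Z{\left(1,-7 \right)} = -42 + 3 \left(-6\right) 2 \left(-7\right) \frac{1}{-5 + 2 \cdot 1} = -42 - 18 \cdot 2 \left(-7\right) \frac{1}{-5 + 2} = -42 - 18 \cdot 2 \left(-7\right) \frac{1}{-3} = -42 - 18 \cdot 2 \left(-7\right) \left(- \frac{1}{3}\right) = -42 - 84 = -126$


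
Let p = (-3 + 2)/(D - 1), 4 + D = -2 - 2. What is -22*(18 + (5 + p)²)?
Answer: -78628/81 ≈ -970.72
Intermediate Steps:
D = -8 (D = -4 + (-2 - 2) = -4 - 4 = -8)
p = ⅑ (p = (-3 + 2)/(-8 - 1) = -1/(-9) = -1*(-⅑) = ⅑ ≈ 0.11111)
-22*(18 + (5 + p)²) = -22*(18 + (5 + ⅑)²) = -22*(18 + (46/9)²) = -22*(18 + 2116/81) = -22*3574/81 = -78628/81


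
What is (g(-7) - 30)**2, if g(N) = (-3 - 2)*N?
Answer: 25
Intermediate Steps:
g(N) = -5*N
(g(-7) - 30)**2 = (-5*(-7) - 30)**2 = (35 - 30)**2 = 5**2 = 25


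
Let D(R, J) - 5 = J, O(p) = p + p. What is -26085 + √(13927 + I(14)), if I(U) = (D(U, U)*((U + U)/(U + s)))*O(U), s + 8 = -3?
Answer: -26085 + 19*√471/3 ≈ -25948.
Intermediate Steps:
s = -11 (s = -8 - 3 = -11)
O(p) = 2*p
D(R, J) = 5 + J
I(U) = 4*U²*(5 + U)/(-11 + U) (I(U) = ((5 + U)*((U + U)/(U - 11)))*(2*U) = ((5 + U)*((2*U)/(-11 + U)))*(2*U) = ((5 + U)*(2*U/(-11 + U)))*(2*U) = (2*U*(5 + U)/(-11 + U))*(2*U) = 4*U²*(5 + U)/(-11 + U))
-26085 + √(13927 + I(14)) = -26085 + √(13927 + 4*14²*(5 + 14)/(-11 + 14)) = -26085 + √(13927 + 4*196*19/3) = -26085 + √(13927 + 4*196*(⅓)*19) = -26085 + √(13927 + 14896/3) = -26085 + √(56677/3) = -26085 + 19*√471/3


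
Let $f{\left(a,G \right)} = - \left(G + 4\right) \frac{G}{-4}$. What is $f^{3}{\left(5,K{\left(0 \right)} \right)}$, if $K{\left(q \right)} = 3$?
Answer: $\frac{9261}{64} \approx 144.7$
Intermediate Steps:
$f{\left(a,G \right)} = \frac{G \left(4 + G\right)}{4}$ ($f{\left(a,G \right)} = - \left(4 + G\right) G \left(- \frac{1}{4}\right) = - \left(4 + G\right) \left(- \frac{G}{4}\right) = - \frac{\left(-1\right) G \left(4 + G\right)}{4} = \frac{G \left(4 + G\right)}{4}$)
$f^{3}{\left(5,K{\left(0 \right)} \right)} = \left(\frac{1}{4} \cdot 3 \left(4 + 3\right)\right)^{3} = \left(\frac{1}{4} \cdot 3 \cdot 7\right)^{3} = \left(\frac{21}{4}\right)^{3} = \frac{9261}{64}$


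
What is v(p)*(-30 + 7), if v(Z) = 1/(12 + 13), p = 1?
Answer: -23/25 ≈ -0.92000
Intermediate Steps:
v(Z) = 1/25
v(p)*(-30 + 7) = (-30 + 7)/25 = (1/25)*(-23) = -23/25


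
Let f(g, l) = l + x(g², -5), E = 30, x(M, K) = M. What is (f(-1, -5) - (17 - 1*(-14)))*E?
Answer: -1050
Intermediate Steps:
f(g, l) = l + g²
(f(-1, -5) - (17 - 1*(-14)))*E = ((-5 + (-1)²) - (17 - 1*(-14)))*30 = ((-5 + 1) - (17 + 14))*30 = (-4 - 1*31)*30 = (-4 - 31)*30 = -35*30 = -1050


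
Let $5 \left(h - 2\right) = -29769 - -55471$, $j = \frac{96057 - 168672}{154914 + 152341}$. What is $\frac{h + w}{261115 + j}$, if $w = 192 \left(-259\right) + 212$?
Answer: $- \frac{6817005234}{40114408355} \approx -0.16994$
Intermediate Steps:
$w = -49516$ ($w = -49728 + 212 = -49516$)
$j = - \frac{14523}{61451}$ ($j = - \frac{72615}{307255} = \left(-72615\right) \frac{1}{307255} = - \frac{14523}{61451} \approx -0.23633$)
$h = \frac{25712}{5}$ ($h = 2 + \frac{-29769 - -55471}{5} = 2 + \frac{-29769 + 55471}{5} = 2 + \frac{1}{5} \cdot 25702 = 2 + \frac{25702}{5} = \frac{25712}{5} \approx 5142.4$)
$\frac{h + w}{261115 + j} = \frac{\frac{25712}{5} - 49516}{261115 - \frac{14523}{61451}} = - \frac{221868}{5 \cdot \frac{16045763342}{61451}} = \left(- \frac{221868}{5}\right) \frac{61451}{16045763342} = - \frac{6817005234}{40114408355}$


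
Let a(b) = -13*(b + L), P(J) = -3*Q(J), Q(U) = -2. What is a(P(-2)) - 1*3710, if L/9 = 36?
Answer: -8000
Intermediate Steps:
L = 324 (L = 9*36 = 324)
P(J) = 6 (P(J) = -3*(-2) = 6)
a(b) = -4212 - 13*b (a(b) = -13*(b + 324) = -13*(324 + b) = -4212 - 13*b)
a(P(-2)) - 1*3710 = (-4212 - 13*6) - 1*3710 = (-4212 - 78) - 3710 = -4290 - 3710 = -8000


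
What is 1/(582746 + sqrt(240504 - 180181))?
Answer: 582746/339592840193 - sqrt(60323)/339592840193 ≈ 1.7153e-6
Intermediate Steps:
1/(582746 + sqrt(240504 - 180181)) = 1/(582746 + sqrt(60323))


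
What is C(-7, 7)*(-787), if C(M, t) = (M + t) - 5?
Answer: 3935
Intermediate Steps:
C(M, t) = -5 + M + t
C(-7, 7)*(-787) = (-5 - 7 + 7)*(-787) = -5*(-787) = 3935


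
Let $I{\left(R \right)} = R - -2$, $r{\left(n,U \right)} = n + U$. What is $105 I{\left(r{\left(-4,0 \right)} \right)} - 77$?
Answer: $-287$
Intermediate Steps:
$r{\left(n,U \right)} = U + n$
$I{\left(R \right)} = 2 + R$ ($I{\left(R \right)} = R + 2 = 2 + R$)
$105 I{\left(r{\left(-4,0 \right)} \right)} - 77 = 105 \left(2 + \left(0 - 4\right)\right) - 77 = 105 \left(2 - 4\right) - 77 = 105 \left(-2\right) - 77 = -210 - 77 = -287$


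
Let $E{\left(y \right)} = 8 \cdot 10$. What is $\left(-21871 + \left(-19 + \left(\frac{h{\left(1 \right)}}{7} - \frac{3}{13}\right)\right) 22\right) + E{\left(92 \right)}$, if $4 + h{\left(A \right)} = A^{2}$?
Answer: $- \frac{2022339}{91} \approx -22224.0$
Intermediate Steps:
$h{\left(A \right)} = -4 + A^{2}$
$E{\left(y \right)} = 80$
$\left(-21871 + \left(-19 + \left(\frac{h{\left(1 \right)}}{7} - \frac{3}{13}\right)\right) 22\right) + E{\left(92 \right)} = \left(-21871 + \left(-19 + \left(\frac{-4 + 1^{2}}{7} - \frac{3}{13}\right)\right) 22\right) + 80 = \left(-21871 + \left(-19 + \left(\left(-4 + 1\right) \frac{1}{7} - \frac{3}{13}\right)\right) 22\right) + 80 = \left(-21871 + \left(-19 - \frac{60}{91}\right) 22\right) + 80 = \left(-21871 - \frac{39358}{91}\right) + 80 = - \frac{2029619}{91} + 80 = - \frac{2022339}{91}$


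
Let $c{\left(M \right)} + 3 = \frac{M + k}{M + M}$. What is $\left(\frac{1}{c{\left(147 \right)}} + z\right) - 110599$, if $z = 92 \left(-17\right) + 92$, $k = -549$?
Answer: $- \frac{23983243}{214} \approx -1.1207 \cdot 10^{5}$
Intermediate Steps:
$z = -1472$ ($z = -1564 + 92 = -1472$)
$c{\left(M \right)} = -3 + \frac{-549 + M}{2 M}$ ($c{\left(M \right)} = -3 + \frac{M - 549}{M + M} = -3 + \frac{-549 + M}{2 M}$)
$\left(\frac{1}{c{\left(147 \right)}} + z\right) - 110599 = \left(\frac{1}{\frac{1}{2} \cdot \frac{1}{147} \left(-549 - 735\right)} - 1472\right) - 110599 = \left(\frac{1}{\frac{1}{2} \cdot \frac{1}{147} \left(-1284\right)} - 1472\right) - 110599 = \left(\frac{1}{- \frac{214}{49}} - 1472\right) - 110599 = \left(- \frac{49}{214} - 1472\right) - 110599 = - \frac{315057}{214} - 110599 = - \frac{23983243}{214}$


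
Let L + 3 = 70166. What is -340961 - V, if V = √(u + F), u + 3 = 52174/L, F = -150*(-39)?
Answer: -340961 - √28787544573305/70163 ≈ -3.4104e+5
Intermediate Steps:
L = 70163 (L = -3 + 70166 = 70163)
F = 5850
u = -158315/70163 (u = -3 + 52174/70163 = -158315/70163 ≈ -2.2564)
V = √28787544573305/70163 (V = √(-158315/70163 + 5850) = √(410295235/70163) = √28787544573305/70163 ≈ 76.471)
-340961 - V = -340961 - √28787544573305/70163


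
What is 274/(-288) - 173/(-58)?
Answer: 8483/4176 ≈ 2.0314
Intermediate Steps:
274/(-288) - 173/(-58) = 274*(-1/288) - 173*(-1/58) = -137/144 + 173/58 = 8483/4176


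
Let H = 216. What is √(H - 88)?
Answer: 8*√2 ≈ 11.314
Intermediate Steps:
√(H - 88) = √(216 - 88) = √128 = 8*√2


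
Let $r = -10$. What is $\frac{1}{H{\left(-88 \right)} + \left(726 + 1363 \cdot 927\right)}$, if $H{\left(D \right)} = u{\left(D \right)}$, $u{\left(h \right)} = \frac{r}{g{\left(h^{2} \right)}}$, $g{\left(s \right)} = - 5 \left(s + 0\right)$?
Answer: $\frac{3872}{4895086945} \approx 7.91 \cdot 10^{-7}$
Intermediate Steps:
$g{\left(s \right)} = - 5 s$
$u{\left(h \right)} = \frac{2}{h^{2}}$ ($u{\left(h \right)} = - \frac{10}{\left(-5\right) h^{2}} = - 10 \left(- \frac{1}{5 h^{2}}\right) = \frac{2}{h^{2}}$)
$H{\left(D \right)} = \frac{2}{D^{2}}$
$\frac{1}{H{\left(-88 \right)} + \left(726 + 1363 \cdot 927\right)} = \frac{1}{\frac{2}{7744} + \left(726 + 1363 \cdot 927\right)} = \frac{1}{2 \cdot \frac{1}{7744} + \left(726 + 1263501\right)} = \frac{1}{\frac{1}{3872} + 1264227} = \frac{1}{\frac{4895086945}{3872}} = \frac{3872}{4895086945}$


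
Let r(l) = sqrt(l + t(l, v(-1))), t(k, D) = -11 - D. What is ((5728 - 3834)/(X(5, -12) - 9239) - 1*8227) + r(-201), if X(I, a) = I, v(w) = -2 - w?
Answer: -37985006/4617 + I*sqrt(211) ≈ -8227.2 + 14.526*I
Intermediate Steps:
r(l) = sqrt(-10 + l) (r(l) = sqrt(l + (-11 - (-2 - 1*(-1)))) = sqrt(l + (-11 - (-2 + 1))) = sqrt(l + (-11 - 1*(-1))) = sqrt(l + (-11 + 1)) = sqrt(l - 10) = sqrt(-10 + l))
((5728 - 3834)/(X(5, -12) - 9239) - 1*8227) + r(-201) = ((5728 - 3834)/(5 - 9239) - 1*8227) + sqrt(-10 - 201) = (1894/(-9234) - 8227) + sqrt(-211) = (1894*(-1/9234) - 8227) + I*sqrt(211) = (-947/4617 - 8227) + I*sqrt(211) = -37985006/4617 + I*sqrt(211)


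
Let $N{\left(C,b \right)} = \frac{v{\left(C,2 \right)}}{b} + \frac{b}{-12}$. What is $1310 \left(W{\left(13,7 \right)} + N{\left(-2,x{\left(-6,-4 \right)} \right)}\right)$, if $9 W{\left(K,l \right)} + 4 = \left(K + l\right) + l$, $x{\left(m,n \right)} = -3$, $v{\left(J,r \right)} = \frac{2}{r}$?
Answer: $\frac{58295}{18} \approx 3238.6$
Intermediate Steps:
$W{\left(K,l \right)} = - \frac{4}{9} + \frac{K}{9} + \frac{2 l}{9}$ ($W{\left(K,l \right)} = - \frac{4}{9} + \frac{\left(K + l\right) + l}{9} = - \frac{4}{9} + \frac{K + 2 l}{9} = - \frac{4}{9} + \left(\frac{K}{9} + \frac{2 l}{9}\right) = - \frac{4}{9} + \frac{K}{9} + \frac{2 l}{9}$)
$N{\left(C,b \right)} = \frac{1}{b} - \frac{b}{12}$ ($N{\left(C,b \right)} = \frac{2 \cdot \frac{1}{2}}{b} + \frac{b}{-12} = \frac{2 \cdot \frac{1}{2}}{b} + b \left(- \frac{1}{12}\right) = 1 \frac{1}{b} - \frac{b}{12} = \frac{1}{b} - \frac{b}{12}$)
$1310 \left(W{\left(13,7 \right)} + N{\left(-2,x{\left(-6,-4 \right)} \right)}\right) = 1310 \left(\left(- \frac{4}{9} + \frac{1}{9} \cdot 13 + \frac{2}{9} \cdot 7\right) + \left(\frac{1}{-3} - - \frac{1}{4}\right)\right) = 1310 \left(\left(- \frac{4}{9} + \frac{13}{9} + \frac{14}{9}\right) + \left(- \frac{1}{3} + \frac{1}{4}\right)\right) = 1310 \left(\frac{23}{9} - \frac{1}{12}\right) = 1310 \cdot \frac{89}{36} = \frac{58295}{18}$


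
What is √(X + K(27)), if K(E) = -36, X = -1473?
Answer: I*√1509 ≈ 38.846*I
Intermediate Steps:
√(X + K(27)) = √(-1473 - 36) = √(-1509) = I*√1509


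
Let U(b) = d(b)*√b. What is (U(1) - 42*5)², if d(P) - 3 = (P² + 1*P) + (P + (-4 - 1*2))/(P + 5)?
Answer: 1525225/36 ≈ 42367.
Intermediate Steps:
d(P) = 3 + P + P² + (-6 + P)/(5 + P) (d(P) = 3 + ((P² + 1*P) + (P + (-4 - 1*2))/(P + 5)) = 3 + ((P² + P) + (P + (-4 - 2))/(5 + P)) = 3 + ((P + P²) + (P - 6)/(5 + P)) = 3 + ((P + P²) + (-6 + P)/(5 + P)) = 3 + (P + P² + (-6 + P)/(5 + P)) = 3 + P + P² + (-6 + P)/(5 + P))
U(b) = √b*(9 + b³ + 6*b² + 9*b)/(5 + b) (U(b) = ((9 + b³ + 6*b² + 9*b)/(5 + b))*√b = √b*(9 + b³ + 6*b² + 9*b)/(5 + b))
(U(1) - 42*5)² = (√1*(9 + 1³ + 6*1² + 9*1)/(5 + 1) - 42*5)² = (1*(9 + 1 + 6*1 + 9)/6 - 210)² = (1*(⅙)*(9 + 1 + 6 + 9) - 210)² = (1*(⅙)*25 - 210)² = (25/6 - 210)² = (-1235/6)² = 1525225/36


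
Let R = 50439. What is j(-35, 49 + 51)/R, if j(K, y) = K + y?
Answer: 65/50439 ≈ 0.0012887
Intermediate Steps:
j(-35, 49 + 51)/R = (-35 + (49 + 51))/50439 = (-35 + 100)*(1/50439) = 65*(1/50439) = 65/50439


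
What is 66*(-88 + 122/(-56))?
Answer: -83325/14 ≈ -5951.8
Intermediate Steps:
66*(-88 + 122/(-56)) = 66*(-88 + 122*(-1/56)) = 66*(-88 - 61/28) = 66*(-2525/28) = -83325/14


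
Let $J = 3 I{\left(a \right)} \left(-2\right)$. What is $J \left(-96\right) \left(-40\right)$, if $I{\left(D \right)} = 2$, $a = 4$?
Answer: $-46080$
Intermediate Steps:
$J = -12$ ($J = 3 \cdot 2 \left(-2\right) = 6 \left(-2\right) = -12$)
$J \left(-96\right) \left(-40\right) = \left(-12\right) \left(-96\right) \left(-40\right) = 1152 \left(-40\right) = -46080$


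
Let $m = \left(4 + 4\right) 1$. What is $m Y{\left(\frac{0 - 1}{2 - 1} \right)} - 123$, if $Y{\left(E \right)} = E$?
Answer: $-131$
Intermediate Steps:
$m = 8$ ($m = 8 \cdot 1 = 8$)
$m Y{\left(\frac{0 - 1}{2 - 1} \right)} - 123 = 8 \frac{0 - 1}{2 - 1} - 123 = 8 \left(- 1^{-1}\right) - 123 = 8 \left(\left(-1\right) 1\right) - 123 = 8 \left(-1\right) - 123 = -8 - 123 = -131$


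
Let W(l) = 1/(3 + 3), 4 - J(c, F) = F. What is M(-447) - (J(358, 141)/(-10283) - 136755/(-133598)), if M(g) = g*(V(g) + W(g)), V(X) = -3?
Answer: 869239121885/686894117 ≈ 1265.5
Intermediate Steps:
J(c, F) = 4 - F
W(l) = ⅙ (W(l) = 1/6 = ⅙)
M(g) = -17*g/6 (M(g) = g*(-3 + ⅙) = g*(-17/6) = -17*g/6)
M(-447) - (J(358, 141)/(-10283) - 136755/(-133598)) = -17/6*(-447) - ((4 - 1*141)/(-10283) - 136755/(-133598)) = 2533/2 - ((4 - 141)*(-1/10283) - 136755*(-1/133598)) = 2533/2 - (-137*(-1/10283) + 136755/133598) = 2533/2 - (137/10283 + 136755/133598) = 2533/2 - 1*1424554591/1373788234 = 2533/2 - 1424554591/1373788234 = 869239121885/686894117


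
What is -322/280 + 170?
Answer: 3377/20 ≈ 168.85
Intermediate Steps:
-322/280 + 170 = -322*1/280 + 170 = -23/20 + 170 = 3377/20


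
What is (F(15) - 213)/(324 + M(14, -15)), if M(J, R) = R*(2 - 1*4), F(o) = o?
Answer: -33/59 ≈ -0.55932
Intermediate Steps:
M(J, R) = -2*R (M(J, R) = R*(2 - 4) = R*(-2) = -2*R)
(F(15) - 213)/(324 + M(14, -15)) = (15 - 213)/(324 - 2*(-15)) = -198/(324 + 30) = -198/354 = -198*1/354 = -33/59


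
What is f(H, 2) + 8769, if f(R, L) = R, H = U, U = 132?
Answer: 8901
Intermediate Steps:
H = 132
f(H, 2) + 8769 = 132 + 8769 = 8901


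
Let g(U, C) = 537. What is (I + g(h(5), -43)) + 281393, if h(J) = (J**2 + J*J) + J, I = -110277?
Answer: 171653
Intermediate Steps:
h(J) = J + 2*J**2 (h(J) = (J**2 + J**2) + J = 2*J**2 + J = J + 2*J**2)
(I + g(h(5), -43)) + 281393 = (-110277 + 537) + 281393 = -109740 + 281393 = 171653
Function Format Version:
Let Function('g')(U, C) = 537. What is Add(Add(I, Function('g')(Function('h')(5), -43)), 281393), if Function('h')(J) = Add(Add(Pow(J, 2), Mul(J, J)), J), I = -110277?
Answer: 171653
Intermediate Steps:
Function('h')(J) = Add(J, Mul(2, Pow(J, 2))) (Function('h')(J) = Add(Add(Pow(J, 2), Pow(J, 2)), J) = Add(Mul(2, Pow(J, 2)), J) = Add(J, Mul(2, Pow(J, 2))))
Add(Add(I, Function('g')(Function('h')(5), -43)), 281393) = Add(Add(-110277, 537), 281393) = Add(-109740, 281393) = 171653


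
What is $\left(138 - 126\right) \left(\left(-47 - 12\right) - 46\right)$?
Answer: $-1260$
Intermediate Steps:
$\left(138 - 126\right) \left(\left(-47 - 12\right) - 46\right) = 12 \left(-59 - 46\right) = 12 \left(-105\right) = -1260$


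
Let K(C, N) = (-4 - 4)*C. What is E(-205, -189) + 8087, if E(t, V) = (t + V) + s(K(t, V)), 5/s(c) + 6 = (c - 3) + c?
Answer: 25163808/3271 ≈ 7693.0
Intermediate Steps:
K(C, N) = -8*C
s(c) = 5/(-9 + 2*c) (s(c) = 5/(-6 + ((c - 3) + c)) = 5/(-6 + ((-3 + c) + c)) = 5/(-6 + (-3 + 2*c)) = 5/(-9 + 2*c))
E(t, V) = V + t + 5/(-9 - 16*t) (E(t, V) = (t + V) + 5/(-9 + 2*(-8*t)) = (V + t) + 5/(-9 - 16*t) = V + t + 5/(-9 - 16*t))
E(-205, -189) + 8087 = (-5 + (9 + 16*(-205))*(-189 - 205))/(9 + 16*(-205)) + 8087 = (-5 + (9 - 3280)*(-394))/(9 - 3280) + 8087 = (-5 - 3271*(-394))/(-3271) + 8087 = -(-5 + 1288774)/3271 + 8087 = -1/3271*1288769 + 8087 = -1288769/3271 + 8087 = 25163808/3271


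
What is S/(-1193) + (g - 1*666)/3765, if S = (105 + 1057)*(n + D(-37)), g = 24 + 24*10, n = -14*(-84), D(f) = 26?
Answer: -1753048482/1497215 ≈ -1170.9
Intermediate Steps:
n = 1176
g = 264 (g = 24 + 240 = 264)
S = 1396724 (S = (105 + 1057)*(1176 + 26) = 1162*1202 = 1396724)
S/(-1193) + (g - 1*666)/3765 = 1396724/(-1193) + (264 - 1*666)/3765 = 1396724*(-1/1193) + (264 - 666)*(1/3765) = -1396724/1193 - 402*1/3765 = -1396724/1193 - 134/1255 = -1753048482/1497215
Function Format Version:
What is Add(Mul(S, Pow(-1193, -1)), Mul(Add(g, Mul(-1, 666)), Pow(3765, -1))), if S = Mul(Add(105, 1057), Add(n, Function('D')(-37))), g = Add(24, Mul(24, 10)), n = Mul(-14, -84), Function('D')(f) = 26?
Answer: Rational(-1753048482, 1497215) ≈ -1170.9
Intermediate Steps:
n = 1176
g = 264 (g = Add(24, 240) = 264)
S = 1396724 (S = Mul(Add(105, 1057), Add(1176, 26)) = Mul(1162, 1202) = 1396724)
Add(Mul(S, Pow(-1193, -1)), Mul(Add(g, Mul(-1, 666)), Pow(3765, -1))) = Add(Mul(1396724, Pow(-1193, -1)), Mul(Add(264, Mul(-1, 666)), Pow(3765, -1))) = Add(Mul(1396724, Rational(-1, 1193)), Mul(Add(264, -666), Rational(1, 3765))) = Add(Rational(-1396724, 1193), Mul(-402, Rational(1, 3765))) = Add(Rational(-1396724, 1193), Rational(-134, 1255)) = Rational(-1753048482, 1497215)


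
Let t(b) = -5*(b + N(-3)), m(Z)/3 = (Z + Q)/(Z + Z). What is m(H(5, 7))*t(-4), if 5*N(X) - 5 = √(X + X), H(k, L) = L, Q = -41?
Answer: -765/7 + 51*I*√6/7 ≈ -109.29 + 17.846*I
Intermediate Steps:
m(Z) = 3*(-41 + Z)/(2*Z) (m(Z) = 3*((Z - 41)/(Z + Z)) = 3*((-41 + Z)/((2*Z))) = 3*((-41 + Z)*(1/(2*Z))) = 3*((-41 + Z)/(2*Z)) = 3*(-41 + Z)/(2*Z))
N(X) = 1 + √2*√X/5 (N(X) = 1 + √(X + X)/5 = 1 + √(2*X)/5 = 1 + (√2*√X)/5 = 1 + √2*√X/5)
t(b) = -5 - 5*b - I*√6 (t(b) = -5*(b + (1 + √2*√(-3)/5)) = -5*(b + (1 + √2*(I*√3)/5)) = -5*(b + (1 + I*√6/5)) = -5*(1 + b + I*√6/5) = -5 - 5*b - I*√6)
m(H(5, 7))*t(-4) = ((3/2)*(-41 + 7)/7)*(-5 - 5*(-4) - I*√6) = ((3/2)*(⅐)*(-34))*(-5 + 20 - I*√6) = -51*(15 - I*√6)/7 = -765/7 + 51*I*√6/7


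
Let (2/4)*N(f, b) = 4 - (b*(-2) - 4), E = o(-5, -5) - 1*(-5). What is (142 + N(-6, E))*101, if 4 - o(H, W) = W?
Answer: 21614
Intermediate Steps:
o(H, W) = 4 - W
E = 14 (E = (4 - 1*(-5)) - 1*(-5) = (4 + 5) + 5 = 9 + 5 = 14)
N(f, b) = 16 + 4*b (N(f, b) = 2*(4 - (b*(-2) - 4)) = 2*(4 - (-2*b - 4)) = 2*(4 - (-4 - 2*b)) = 2*(4 + (4 + 2*b)) = 2*(8 + 2*b) = 16 + 4*b)
(142 + N(-6, E))*101 = (142 + (16 + 4*14))*101 = (142 + (16 + 56))*101 = (142 + 72)*101 = 214*101 = 21614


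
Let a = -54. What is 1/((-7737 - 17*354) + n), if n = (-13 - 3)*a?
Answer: -1/12891 ≈ -7.7573e-5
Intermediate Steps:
n = 864 (n = (-13 - 3)*(-54) = -16*(-54) = 864)
1/((-7737 - 17*354) + n) = 1/((-7737 - 17*354) + 864) = 1/((-7737 - 6018) + 864) = 1/(-13755 + 864) = 1/(-12891) = -1/12891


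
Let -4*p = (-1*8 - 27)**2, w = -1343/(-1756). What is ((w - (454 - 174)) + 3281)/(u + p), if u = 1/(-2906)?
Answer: -2552968949/260462651 ≈ -9.8017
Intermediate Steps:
w = 1343/1756 (w = -1343*(-1/1756) = 1343/1756 ≈ 0.76481)
p = -1225/4 (p = -(-1*8 - 27)**2/4 = -(-8 - 27)**2/4 = -1/4*(-35)**2 = -1/4*1225 = -1225/4 ≈ -306.25)
u = -1/2906 ≈ -0.00034412
((w - (454 - 174)) + 3281)/(u + p) = ((1343/1756 - (454 - 174)) + 3281)/(-1/2906 - 1225/4) = ((1343/1756 - 1*280) + 3281)/(-1779927/5812) = ((1343/1756 - 280) + 3281)*(-5812/1779927) = (-490337/1756 + 3281)*(-5812/1779927) = (5271099/1756)*(-5812/1779927) = -2552968949/260462651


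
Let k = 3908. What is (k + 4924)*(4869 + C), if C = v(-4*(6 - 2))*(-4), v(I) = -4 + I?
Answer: 43709568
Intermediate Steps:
C = 80 (C = (-4 - 4*(6 - 2))*(-4) = (-4 - 4*4)*(-4) = (-4 - 16)*(-4) = -20*(-4) = 80)
(k + 4924)*(4869 + C) = (3908 + 4924)*(4869 + 80) = 8832*4949 = 43709568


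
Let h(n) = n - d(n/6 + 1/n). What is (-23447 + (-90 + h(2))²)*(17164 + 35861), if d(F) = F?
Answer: -9898053025/12 ≈ -8.2484e+8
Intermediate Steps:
h(n) = -1/n + 5*n/6 (h(n) = n - (n/6 + 1/n) = n - (1/n + n/6) = n + (-1/n - n/6) = -1/n + 5*n/6)
(-23447 + (-90 + h(2))²)*(17164 + 35861) = (-23447 + (-90 + (-1/2 + (⅚)*2))²)*(17164 + 35861) = (-23447 + (-90 + (-1*½ + 5/3))²)*53025 = (-23447 + (-90 + (-½ + 5/3))²)*53025 = (-23447 + (-90 + 7/6)²)*53025 = (-23447 + (-533/6)²)*53025 = (-23447 + 284089/36)*53025 = -560003/36*53025 = -9898053025/12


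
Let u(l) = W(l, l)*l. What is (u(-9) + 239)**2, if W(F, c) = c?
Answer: 102400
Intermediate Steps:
u(l) = l**2 (u(l) = l*l = l**2)
(u(-9) + 239)**2 = ((-9)**2 + 239)**2 = (81 + 239)**2 = 320**2 = 102400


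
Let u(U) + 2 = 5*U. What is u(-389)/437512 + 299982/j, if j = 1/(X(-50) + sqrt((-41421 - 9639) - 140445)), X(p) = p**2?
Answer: 328114311958053/437512 + 299982*I*sqrt(191505) ≈ 7.4996e+8 + 1.3128e+8*I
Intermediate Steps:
u(U) = -2 + 5*U
j = 1/(2500 + I*sqrt(191505)) (j = 1/((-50)**2 + sqrt((-41421 - 9639) - 140445)) = 1/(2500 + sqrt(-51060 - 140445)) = 1/(2500 + sqrt(-191505)) = 1/(2500 + I*sqrt(191505)) ≈ 0.00038811 - 6.7936e-5*I)
u(-389)/437512 + 299982/j = (-2 + 5*(-389))/437512 + 299982/(500/1288301 - I*sqrt(191505)/6441505) = (-2 - 1945)*(1/437512) + 299982/(500/1288301 - I*sqrt(191505)/6441505) = -1947*1/437512 + 299982/(500/1288301 - I*sqrt(191505)/6441505) = -1947/437512 + 299982/(500/1288301 - I*sqrt(191505)/6441505)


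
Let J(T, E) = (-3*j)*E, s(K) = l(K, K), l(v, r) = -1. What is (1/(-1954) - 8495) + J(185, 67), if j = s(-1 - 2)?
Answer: -16206477/1954 ≈ -8294.0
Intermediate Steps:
s(K) = -1
j = -1
J(T, E) = 3*E (J(T, E) = (-3*(-1))*E = 3*E)
(1/(-1954) - 8495) + J(185, 67) = (1/(-1954) - 8495) + 3*67 = (-1/1954 - 8495) + 201 = -16599231/1954 + 201 = -16206477/1954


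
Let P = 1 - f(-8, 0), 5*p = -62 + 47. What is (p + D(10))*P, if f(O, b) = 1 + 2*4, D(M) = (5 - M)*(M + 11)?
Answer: 864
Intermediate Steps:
D(M) = (5 - M)*(11 + M)
f(O, b) = 9 (f(O, b) = 1 + 8 = 9)
p = -3 (p = (-62 + 47)/5 = (⅕)*(-15) = -3)
P = -8 (P = 1 - 1*9 = 1 - 9 = -8)
(p + D(10))*P = (-3 + (55 - 1*10² - 6*10))*(-8) = (-3 + (55 - 1*100 - 60))*(-8) = (-3 + (55 - 100 - 60))*(-8) = (-3 - 105)*(-8) = -108*(-8) = 864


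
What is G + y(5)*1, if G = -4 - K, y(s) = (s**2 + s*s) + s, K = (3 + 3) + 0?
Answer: 45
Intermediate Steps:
K = 6 (K = 6 + 0 = 6)
y(s) = s + 2*s**2 (y(s) = (s**2 + s**2) + s = 2*s**2 + s = s + 2*s**2)
G = -10 (G = -4 - 1*6 = -4 - 6 = -10)
G + y(5)*1 = -10 + (5*(1 + 2*5))*1 = -10 + (5*(1 + 10))*1 = -10 + (5*11)*1 = -10 + 55*1 = -10 + 55 = 45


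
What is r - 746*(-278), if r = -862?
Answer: 206526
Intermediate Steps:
r - 746*(-278) = -862 - 746*(-278) = -862 + 207388 = 206526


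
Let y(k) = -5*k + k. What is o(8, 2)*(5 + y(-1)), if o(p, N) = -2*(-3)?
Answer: 54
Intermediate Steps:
o(p, N) = 6
y(k) = -4*k
o(8, 2)*(5 + y(-1)) = 6*(5 - 4*(-1)) = 6*(5 + 4) = 6*9 = 54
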